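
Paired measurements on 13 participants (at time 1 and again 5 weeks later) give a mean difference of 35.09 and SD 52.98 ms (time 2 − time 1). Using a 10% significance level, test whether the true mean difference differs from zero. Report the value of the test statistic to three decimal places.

H0: μ_d = 0; H1: μ_d ≠ 0 (paired t-test on the differences, two-sided).
t = d̄/(s_d/√n) = 35.09/(52.98/√13) = 2.388
df = n − 1 = 12
Two-sided p-value ≈ 0.0343
Since p ≈ 0.0343 < α = 0.1, reject H0; the evidence is statistically significant.

2.388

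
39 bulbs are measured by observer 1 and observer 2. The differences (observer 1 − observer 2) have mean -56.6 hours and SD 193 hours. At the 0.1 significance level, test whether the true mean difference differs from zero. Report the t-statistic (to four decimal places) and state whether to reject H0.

H0: μ_d = 0; H1: μ_d ≠ 0 (paired t-test on the differences, two-sided).
t = d̄/(s_d/√n) = -56.6/(193/√39) = -1.8314
df = n − 1 = 38
Two-sided p-value ≈ 0.0749
Since p ≈ 0.0749 < α = 0.1, reject H0; the data support H1.

t = -1.8314; reject H0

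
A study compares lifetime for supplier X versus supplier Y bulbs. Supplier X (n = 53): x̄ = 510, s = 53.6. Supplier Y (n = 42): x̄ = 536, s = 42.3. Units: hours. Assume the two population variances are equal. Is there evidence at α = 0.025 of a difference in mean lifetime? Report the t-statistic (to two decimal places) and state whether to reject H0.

t = -2.57; reject H0

Let group 1 = supplier X, group 2 = supplier Y. H0: μ_1 = μ_2; H1: μ_1 ≠ μ_2 (two-sample pooled-variance t-test, two-sided).
s_p² = [(53−1)·53.6² + (42−1)·42.3²]/(53+42−2) = 2395.21
t = (510 − 536)/√[2395.21·(1/53 + 1/42)] = -2.57
df = n₁ + n₂ − 2 = 93
Two-sided p-value ≈ 0.012
Since p ≈ 0.012 < α = 0.025, reject H0; the evidence is statistically significant.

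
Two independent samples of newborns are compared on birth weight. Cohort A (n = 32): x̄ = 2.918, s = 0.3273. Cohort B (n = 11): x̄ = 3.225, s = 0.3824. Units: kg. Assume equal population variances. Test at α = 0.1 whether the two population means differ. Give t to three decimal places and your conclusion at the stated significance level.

t = -2.572; reject H0

Let group 1 = cohort A, group 2 = cohort B. H0: μ_1 = μ_2; H1: μ_1 ≠ μ_2 (two-sample pooled-variance t-test, two-sided).
s_p² = [(32−1)·0.3273² + (11−1)·0.3824²]/(32+11−2) = 0.116663
t = (2.918 − 3.225)/√[0.116663·(1/32 + 1/11)] = -2.572
df = n₁ + n₂ − 2 = 41
Two-sided p-value ≈ 0.0138
Since p ≈ 0.0138 < α = 0.1, reject H0; the evidence is statistically significant.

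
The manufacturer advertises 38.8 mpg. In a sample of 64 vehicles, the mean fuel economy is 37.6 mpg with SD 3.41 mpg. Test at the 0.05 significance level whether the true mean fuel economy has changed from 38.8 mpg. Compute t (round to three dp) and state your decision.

H0: μ = 38.8; H1: μ ≠ 38.8 (one-sample t-test, two-sided).
t = (x̄ − μ₀)/(s/√n) = (37.6 − 38.8)/(3.41/√64) = -2.815
df = n − 1 = 63
Two-sided p-value ≈ 0.0065
Since p ≈ 0.0065 < α = 0.05, reject H0; the data support H1.

t = -2.815; reject H0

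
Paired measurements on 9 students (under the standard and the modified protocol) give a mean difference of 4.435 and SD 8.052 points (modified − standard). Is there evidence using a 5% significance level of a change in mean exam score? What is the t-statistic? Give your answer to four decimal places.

1.6524

H0: μ_d = 0; H1: μ_d ≠ 0 (paired t-test on the differences, two-sided).
t = d̄/(s_d/√n) = 4.435/(8.052/√9) = 1.6524
df = n − 1 = 8
Two-sided p-value ≈ 0.137
Since p ≈ 0.137 > α = 0.05, fail to reject H0; the evidence is not statistically significant.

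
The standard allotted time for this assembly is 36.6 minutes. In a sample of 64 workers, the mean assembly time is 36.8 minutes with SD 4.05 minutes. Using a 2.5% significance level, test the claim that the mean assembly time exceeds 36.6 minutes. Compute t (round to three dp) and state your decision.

t = 0.395; fail to reject H0

H0: μ = 36.6; H1: μ > 36.6 (one-sample t-test, right-tailed).
t = (x̄ − μ₀)/(s/√n) = (36.8 − 36.6)/(4.05/√64) = 0.395
df = n − 1 = 63
p-value = P(T ≥ 0.395) ≈ 0.347
Since p ≈ 0.347 > α = 0.025, fail to reject H0; the data do not provide sufficient evidence against H0.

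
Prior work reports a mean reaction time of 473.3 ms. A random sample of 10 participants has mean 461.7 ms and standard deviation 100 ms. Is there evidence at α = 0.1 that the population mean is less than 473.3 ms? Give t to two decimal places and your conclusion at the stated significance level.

H0: μ = 473.3; H1: μ < 473.3 (one-sample t-test, left-tailed).
t = (x̄ − μ₀)/(s/√n) = (461.7 − 473.3)/(100/√10) = -0.37
df = n − 1 = 9
p-value = P(T ≤ -0.37) ≈ 0.3611
Since p ≈ 0.3611 > α = 0.1, fail to reject H0; the data do not provide sufficient evidence against H0.

t = -0.37; fail to reject H0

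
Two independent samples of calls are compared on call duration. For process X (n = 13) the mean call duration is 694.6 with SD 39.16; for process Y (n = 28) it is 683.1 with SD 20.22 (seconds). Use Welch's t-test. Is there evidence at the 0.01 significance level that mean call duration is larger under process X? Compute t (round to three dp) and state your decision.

Let group 1 = process X, group 2 = process Y. H0: μ_1 = μ_2; H1: μ_1 > μ_2 (Welch's two-sample t-test, right-tailed).
t = (x̄_1 − x̄_2)/√(s_1²/n_1 + s_2²/n_2) = (694.6 − 683.1)/√(39.16²/13 + 20.22²/28) = 0.999
Welch–Satterthwaite df ≈ 15.05
p-value = P(T ≥ 0.999) ≈ 0.1668
Since p ≈ 0.1668 > α = 0.01, fail to reject H0; the data do not provide sufficient evidence against H0.

t = 0.999; fail to reject H0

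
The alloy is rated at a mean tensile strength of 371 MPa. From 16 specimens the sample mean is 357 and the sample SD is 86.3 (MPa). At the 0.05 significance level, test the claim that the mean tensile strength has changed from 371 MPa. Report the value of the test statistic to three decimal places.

H0: μ = 371; H1: μ ≠ 371 (one-sample t-test, two-sided).
t = (x̄ − μ₀)/(s/√n) = (357 − 371)/(86.3/√16) = -0.649
df = n − 1 = 15
Two-sided p-value ≈ 0.5262
Since p ≈ 0.5262 > α = 0.05, fail to reject H0; the evidence is not statistically significant.

-0.649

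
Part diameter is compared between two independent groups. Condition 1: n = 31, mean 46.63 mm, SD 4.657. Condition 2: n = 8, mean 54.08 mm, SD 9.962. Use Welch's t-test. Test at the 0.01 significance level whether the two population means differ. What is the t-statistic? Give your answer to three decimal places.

Let group 1 = condition 1, group 2 = condition 2. H0: μ_1 = μ_2; H1: μ_1 ≠ μ_2 (Welch's two-sample t-test, two-sided).
t = (x̄_1 − x̄_2)/√(s_1²/n_1 + s_2²/n_2) = (46.63 − 54.08)/√(4.657²/31 + 9.962²/8) = -2.058
Welch–Satterthwaite df ≈ 7.81
Two-sided p-value ≈ 0.0745
Since p ≈ 0.0745 > α = 0.01, fail to reject H0; the data do not provide sufficient evidence against H0.

-2.058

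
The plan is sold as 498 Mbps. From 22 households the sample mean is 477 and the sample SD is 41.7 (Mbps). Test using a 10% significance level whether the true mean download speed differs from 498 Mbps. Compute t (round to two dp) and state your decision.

H0: μ = 498; H1: μ ≠ 498 (one-sample t-test, two-sided).
t = (x̄ − μ₀)/(s/√n) = (477 − 498)/(41.7/√22) = -2.36
df = n − 1 = 21
Two-sided p-value ≈ 0.0279
Since p ≈ 0.0279 < α = 0.1, reject H0; the data support H1.

t = -2.36; reject H0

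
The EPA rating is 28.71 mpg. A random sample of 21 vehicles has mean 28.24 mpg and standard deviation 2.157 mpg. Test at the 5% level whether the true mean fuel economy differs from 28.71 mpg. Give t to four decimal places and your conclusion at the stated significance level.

t = -0.9985; fail to reject H0

H0: μ = 28.71; H1: μ ≠ 28.71 (one-sample t-test, two-sided).
t = (x̄ − μ₀)/(s/√n) = (28.24 − 28.71)/(2.157/√21) = -0.9985
df = n − 1 = 20
Two-sided p-value ≈ 0.3300
Since p ≈ 0.3300 > α = 0.05, fail to reject H0; the data do not provide sufficient evidence against H0.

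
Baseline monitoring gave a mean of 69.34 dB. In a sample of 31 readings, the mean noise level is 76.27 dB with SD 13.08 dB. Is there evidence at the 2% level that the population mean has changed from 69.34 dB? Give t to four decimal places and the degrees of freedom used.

H0: μ = 69.34; H1: μ ≠ 69.34 (one-sample t-test, two-sided).
t = (x̄ − μ₀)/(s/√n) = (76.27 − 69.34)/(13.08/√31) = 2.9499
df = n − 1 = 30
Two-sided p-value ≈ 0.0061
Since p ≈ 0.0061 < α = 0.02, reject H0; the data support H1.

t = 2.9499, df = 30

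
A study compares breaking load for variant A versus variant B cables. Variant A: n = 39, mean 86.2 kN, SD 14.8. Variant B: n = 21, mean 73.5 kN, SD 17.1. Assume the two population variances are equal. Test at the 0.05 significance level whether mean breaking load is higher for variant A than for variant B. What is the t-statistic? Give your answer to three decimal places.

Let group 1 = variant A, group 2 = variant B. H0: μ_1 = μ_2; H1: μ_1 > μ_2 (two-sample pooled-variance t-test, right-tailed).
s_p² = [(39−1)·14.8² + (21−1)·17.1²]/(39+21−2) = 244.34
t = (86.2 − 73.5)/√[244.34·(1/39 + 1/21)] = 3.002
df = n₁ + n₂ − 2 = 58
p-value = P(T ≥ 3.002) ≈ 0.0020
Since p ≈ 0.0020 < α = 0.05, reject H0; the data support H1.

3.002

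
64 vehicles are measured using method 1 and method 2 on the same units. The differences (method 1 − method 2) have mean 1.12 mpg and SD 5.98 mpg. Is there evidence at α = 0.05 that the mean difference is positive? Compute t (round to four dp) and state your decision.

H0: μ_d = 0; H1: μ_d > 0 (paired t-test on the differences, right-tailed).
t = d̄/(s_d/√n) = 1.12/(5.98/√64) = 1.4983
df = n − 1 = 63
p-value = P(T ≥ 1.4983) ≈ 0.0695
Since p ≈ 0.0695 > α = 0.05, fail to reject H0; the data do not provide sufficient evidence against H0.

t = 1.4983; fail to reject H0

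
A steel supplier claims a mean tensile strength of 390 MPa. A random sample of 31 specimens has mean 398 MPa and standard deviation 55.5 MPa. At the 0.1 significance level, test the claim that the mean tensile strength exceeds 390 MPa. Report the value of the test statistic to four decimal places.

H0: μ = 390; H1: μ > 390 (one-sample t-test, right-tailed).
t = (x̄ − μ₀)/(s/√n) = (398 − 390)/(55.5/√31) = 0.8026
df = n − 1 = 30
p-value = P(T ≥ 0.8026) ≈ 0.214
Since p ≈ 0.214 > α = 0.1, fail to reject H0; the data do not provide sufficient evidence against H0.

0.8026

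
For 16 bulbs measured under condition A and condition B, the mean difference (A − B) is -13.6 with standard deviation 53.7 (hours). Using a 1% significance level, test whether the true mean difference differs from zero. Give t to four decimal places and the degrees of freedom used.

H0: μ_d = 0; H1: μ_d ≠ 0 (paired t-test on the differences, two-sided).
t = d̄/(s_d/√n) = -13.6/(53.7/√16) = -1.0130
df = n − 1 = 15
Two-sided p-value ≈ 0.3271
Since p ≈ 0.3271 > α = 0.01, fail to reject H0; the data do not provide sufficient evidence against H0.

t = -1.0130, df = 15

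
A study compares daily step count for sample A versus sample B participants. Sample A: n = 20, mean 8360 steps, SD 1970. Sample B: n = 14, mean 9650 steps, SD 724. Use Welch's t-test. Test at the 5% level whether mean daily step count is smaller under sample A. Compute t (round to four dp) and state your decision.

Let group 1 = sample A, group 2 = sample B. H0: μ_1 = μ_2; H1: μ_1 < μ_2 (Welch's two-sample t-test, left-tailed).
t = (x̄_1 − x̄_2)/√(s_1²/n_1 + s_2²/n_2) = (8360 − 9650)/√(1970²/20 + 724²/14) = -2.6812
Welch–Satterthwaite df ≈ 25.64
p-value = P(T ≤ -2.6812) ≈ 0.006
Since p ≈ 0.006 < α = 0.05, reject H0; the data support H1.

t = -2.6812; reject H0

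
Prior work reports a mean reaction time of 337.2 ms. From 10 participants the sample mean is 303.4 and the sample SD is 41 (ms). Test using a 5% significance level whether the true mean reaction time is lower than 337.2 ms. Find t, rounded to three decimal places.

H0: μ = 337.2; H1: μ < 337.2 (one-sample t-test, left-tailed).
t = (x̄ − μ₀)/(s/√n) = (303.4 − 337.2)/(41/√10) = -2.607
df = n − 1 = 9
p-value = P(T ≤ -2.607) ≈ 0.014
Since p ≈ 0.014 < α = 0.05, reject H0; the data support H1.

-2.607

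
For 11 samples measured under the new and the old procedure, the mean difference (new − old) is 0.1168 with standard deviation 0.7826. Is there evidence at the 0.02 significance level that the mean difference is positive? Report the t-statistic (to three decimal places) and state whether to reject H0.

H0: μ_d = 0; H1: μ_d > 0 (paired t-test on the differences, right-tailed).
t = d̄/(s_d/√n) = 0.1168/(0.7826/√11) = 0.495
df = n − 1 = 10
p-value = P(T ≥ 0.495) ≈ 0.3156
Since p ≈ 0.3156 > α = 0.02, fail to reject H0; the data do not provide sufficient evidence against H0.

t = 0.495; fail to reject H0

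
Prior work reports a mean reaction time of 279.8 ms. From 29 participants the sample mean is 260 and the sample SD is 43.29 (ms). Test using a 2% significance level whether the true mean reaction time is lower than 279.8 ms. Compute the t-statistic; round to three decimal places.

H0: μ = 279.8; H1: μ < 279.8 (one-sample t-test, left-tailed).
t = (x̄ − μ₀)/(s/√n) = (260 − 279.8)/(43.29/√29) = -2.463
df = n − 1 = 28
p-value = P(T ≤ -2.463) ≈ 0.010
Since p ≈ 0.010 < α = 0.02, reject H0; the evidence is statistically significant.

-2.463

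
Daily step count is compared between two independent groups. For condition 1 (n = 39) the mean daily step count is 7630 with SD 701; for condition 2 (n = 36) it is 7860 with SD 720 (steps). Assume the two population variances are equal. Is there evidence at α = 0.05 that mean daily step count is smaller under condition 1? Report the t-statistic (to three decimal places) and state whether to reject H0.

Let group 1 = condition 1, group 2 = condition 2. H0: μ_1 = μ_2; H1: μ_1 < μ_2 (two-sample pooled-variance t-test, left-tailed).
s_p² = [(39−1)·701² + (36−1)·720²]/(39+36−2) = 504346
t = (7630 − 7860)/√[504346·(1/39 + 1/36)] = -1.401
df = n₁ + n₂ − 2 = 73
p-value = P(T ≤ -1.401) ≈ 0.083
Since p ≈ 0.083 > α = 0.05, fail to reject H0; the evidence is not statistically significant.

t = -1.401; fail to reject H0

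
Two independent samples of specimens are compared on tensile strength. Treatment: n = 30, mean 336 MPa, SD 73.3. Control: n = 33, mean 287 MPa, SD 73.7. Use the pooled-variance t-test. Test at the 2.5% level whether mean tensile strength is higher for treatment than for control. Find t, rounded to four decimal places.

Let group 1 = treatment, group 2 = control. H0: μ_1 = μ_2; H1: μ_1 > μ_2 (two-sample pooled-variance t-test, right-tailed).
s_p² = [(30−1)·73.3² + (33−1)·73.7²]/(30+33−2) = 5403.74
t = (336 − 287)/√[5403.74·(1/30 + 1/33)] = 2.6424
df = n₁ + n₂ − 2 = 61
p-value = P(T ≥ 2.6424) ≈ 0.0052
Since p ≈ 0.0052 < α = 0.025, reject H0; the data support H1.

2.6424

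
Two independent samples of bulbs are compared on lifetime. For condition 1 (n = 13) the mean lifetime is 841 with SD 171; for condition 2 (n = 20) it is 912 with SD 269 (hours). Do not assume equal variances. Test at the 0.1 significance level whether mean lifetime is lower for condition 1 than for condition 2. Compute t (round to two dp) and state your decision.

t = -0.93; fail to reject H0

Let group 1 = condition 1, group 2 = condition 2. H0: μ_1 = μ_2; H1: μ_1 < μ_2 (Welch's two-sample t-test, left-tailed).
t = (x̄_1 − x̄_2)/√(s_1²/n_1 + s_2²/n_2) = (841 − 912)/√(171²/13 + 269²/20) = -0.93
Welch–Satterthwaite df ≈ 31.00
p-value = P(T ≤ -0.93) ≈ 0.1806
Since p ≈ 0.1806 > α = 0.1, fail to reject H0; the evidence is not statistically significant.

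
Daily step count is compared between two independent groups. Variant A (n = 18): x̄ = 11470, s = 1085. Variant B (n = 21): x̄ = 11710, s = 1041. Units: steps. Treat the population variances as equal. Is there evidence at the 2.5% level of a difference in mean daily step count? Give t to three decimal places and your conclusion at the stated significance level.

t = -0.704; fail to reject H0

Let group 1 = variant A, group 2 = variant B. H0: μ_1 = μ_2; H1: μ_1 ≠ μ_2 (two-sample pooled-variance t-test, two-sided).
s_p² = [(18−1)·1085² + (21−1)·1041²]/(18+21−2) = 1126660
t = (11470 − 11710)/√[1126660·(1/18 + 1/21)] = -0.704
df = n₁ + n₂ − 2 = 37
Two-sided p-value ≈ 0.486
Since p ≈ 0.486 > α = 0.025, fail to reject H0; the evidence is not statistically significant.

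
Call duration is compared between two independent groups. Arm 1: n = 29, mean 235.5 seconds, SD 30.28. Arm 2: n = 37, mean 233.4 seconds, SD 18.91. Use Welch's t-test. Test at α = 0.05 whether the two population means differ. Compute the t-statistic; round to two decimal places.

Let group 1 = arm 1, group 2 = arm 2. H0: μ_1 = μ_2; H1: μ_1 ≠ μ_2 (Welch's two-sample t-test, two-sided).
t = (x̄_1 − x̄_2)/√(s_1²/n_1 + s_2²/n_2) = (235.5 − 233.4)/√(30.28²/29 + 18.91²/37) = 0.33
Welch–Satterthwaite df ≈ 44.50
Two-sided p-value ≈ 0.745
Since p ≈ 0.745 > α = 0.05, fail to reject H0; the evidence is not statistically significant.

0.33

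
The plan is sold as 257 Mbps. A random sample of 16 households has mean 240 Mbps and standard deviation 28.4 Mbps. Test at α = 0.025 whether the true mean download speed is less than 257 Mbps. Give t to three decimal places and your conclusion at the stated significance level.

t = -2.394; reject H0

H0: μ = 257; H1: μ < 257 (one-sample t-test, left-tailed).
t = (x̄ − μ₀)/(s/√n) = (240 − 257)/(28.4/√16) = -2.394
df = n − 1 = 15
p-value = P(T ≤ -2.394) ≈ 0.0151
Since p ≈ 0.0151 < α = 0.025, reject H0; the evidence is statistically significant.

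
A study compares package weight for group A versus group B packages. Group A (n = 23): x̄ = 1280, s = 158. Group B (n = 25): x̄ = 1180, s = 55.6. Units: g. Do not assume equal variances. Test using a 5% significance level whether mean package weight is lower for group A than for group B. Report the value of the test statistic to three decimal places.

2.876

Let group 1 = group A, group 2 = group B. H0: μ_1 = μ_2; H1: μ_1 < μ_2 (Welch's two-sample t-test, left-tailed).
t = (x̄_1 − x̄_2)/√(s_1²/n_1 + s_2²/n_2) = (1280 − 1180)/√(158²/23 + 55.6²/25) = 2.876
Welch–Satterthwaite df ≈ 26.98
p-value = P(T ≤ 2.876) ≈ 0.9961
Since p ≈ 0.9961 > α = 0.05, fail to reject H0; the evidence is not statistically significant.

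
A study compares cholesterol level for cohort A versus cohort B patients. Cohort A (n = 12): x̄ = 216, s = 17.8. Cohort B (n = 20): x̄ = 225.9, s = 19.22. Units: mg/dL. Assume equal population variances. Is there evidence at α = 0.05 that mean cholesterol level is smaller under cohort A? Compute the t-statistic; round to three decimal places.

Let group 1 = cohort A, group 2 = cohort B. H0: μ_1 = μ_2; H1: μ_1 < μ_2 (two-sample pooled-variance t-test, left-tailed).
s_p² = [(12−1)·17.8² + (20−1)·19.22²]/(12+20−2) = 350.133
t = (216 − 225.9)/√[350.133·(1/12 + 1/20)] = -1.449
df = n₁ + n₂ − 2 = 30
p-value = P(T ≤ -1.449) ≈ 0.0789
Since p ≈ 0.0789 > α = 0.05, fail to reject H0; the evidence is not statistically significant.

-1.449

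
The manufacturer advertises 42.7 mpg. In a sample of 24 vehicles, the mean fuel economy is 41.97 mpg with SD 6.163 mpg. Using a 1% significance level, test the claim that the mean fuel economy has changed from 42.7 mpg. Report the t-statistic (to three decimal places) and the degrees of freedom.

H0: μ = 42.7; H1: μ ≠ 42.7 (one-sample t-test, two-sided).
t = (x̄ − μ₀)/(s/√n) = (41.97 − 42.7)/(6.163/√24) = -0.580
df = n − 1 = 23
Two-sided p-value ≈ 0.5674
Since p ≈ 0.5674 > α = 0.01, fail to reject H0; the evidence is not statistically significant.

t = -0.580, df = 23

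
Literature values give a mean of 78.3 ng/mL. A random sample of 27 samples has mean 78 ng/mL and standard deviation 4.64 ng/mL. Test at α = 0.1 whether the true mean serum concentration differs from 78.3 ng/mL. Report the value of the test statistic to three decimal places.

H0: μ = 78.3; H1: μ ≠ 78.3 (one-sample t-test, two-sided).
t = (x̄ − μ₀)/(s/√n) = (78 − 78.3)/(4.64/√27) = -0.336
df = n − 1 = 26
Two-sided p-value ≈ 0.740
Since p ≈ 0.740 > α = 0.1, fail to reject H0; the data do not provide sufficient evidence against H0.

-0.336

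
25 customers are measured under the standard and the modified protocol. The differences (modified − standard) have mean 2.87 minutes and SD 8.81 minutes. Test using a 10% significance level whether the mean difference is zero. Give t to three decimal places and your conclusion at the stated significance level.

t = 1.629; fail to reject H0

H0: μ_d = 0; H1: μ_d ≠ 0 (paired t-test on the differences, two-sided).
t = d̄/(s_d/√n) = 2.87/(8.81/√25) = 1.629
df = n − 1 = 24
Two-sided p-value ≈ 0.1164
Since p ≈ 0.1164 > α = 0.1, fail to reject H0; the data do not provide sufficient evidence against H0.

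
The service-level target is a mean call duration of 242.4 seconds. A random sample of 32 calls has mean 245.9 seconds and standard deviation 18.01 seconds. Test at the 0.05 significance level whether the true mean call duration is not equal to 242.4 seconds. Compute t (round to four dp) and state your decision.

H0: μ = 242.4; H1: μ ≠ 242.4 (one-sample t-test, two-sided).
t = (x̄ − μ₀)/(s/√n) = (245.9 − 242.4)/(18.01/√32) = 1.0993
df = n − 1 = 31
Two-sided p-value ≈ 0.2801
Since p ≈ 0.2801 > α = 0.05, fail to reject H0; the evidence is not statistically significant.

t = 1.0993; fail to reject H0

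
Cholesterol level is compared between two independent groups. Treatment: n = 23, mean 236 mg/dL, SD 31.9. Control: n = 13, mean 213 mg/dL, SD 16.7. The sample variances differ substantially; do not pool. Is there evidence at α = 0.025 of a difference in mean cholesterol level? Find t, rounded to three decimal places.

2.838

Let group 1 = treatment, group 2 = control. H0: μ_1 = μ_2; H1: μ_1 ≠ μ_2 (Welch's two-sample t-test, two-sided).
t = (x̄_1 − x̄_2)/√(s_1²/n_1 + s_2²/n_2) = (236 − 213)/√(31.9²/23 + 16.7²/13) = 2.838
Welch–Satterthwaite df ≈ 33.90
Two-sided p-value ≈ 0.0076
Since p ≈ 0.0076 < α = 0.025, reject H0; the evidence is statistically significant.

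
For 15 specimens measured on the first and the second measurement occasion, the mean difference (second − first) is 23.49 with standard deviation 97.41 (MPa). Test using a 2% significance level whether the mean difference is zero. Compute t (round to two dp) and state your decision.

t = 0.93; fail to reject H0

H0: μ_d = 0; H1: μ_d ≠ 0 (paired t-test on the differences, two-sided).
t = d̄/(s_d/√n) = 23.49/(97.41/√15) = 0.93
df = n − 1 = 14
Two-sided p-value ≈ 0.3662
Since p ≈ 0.3662 > α = 0.02, fail to reject H0; the evidence is not statistically significant.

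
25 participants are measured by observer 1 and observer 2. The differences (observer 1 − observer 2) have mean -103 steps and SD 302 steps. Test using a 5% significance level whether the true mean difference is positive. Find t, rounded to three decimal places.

H0: μ_d = 0; H1: μ_d > 0 (paired t-test on the differences, right-tailed).
t = d̄/(s_d/√n) = -103/(302/√25) = -1.705
df = n − 1 = 24
p-value = P(T ≥ -1.705) ≈ 0.9495
Since p ≈ 0.9495 > α = 0.05, fail to reject H0; the evidence is not statistically significant.

-1.705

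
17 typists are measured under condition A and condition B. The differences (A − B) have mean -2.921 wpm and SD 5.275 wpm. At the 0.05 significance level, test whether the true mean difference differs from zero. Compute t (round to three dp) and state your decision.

t = -2.283; reject H0

H0: μ_d = 0; H1: μ_d ≠ 0 (paired t-test on the differences, two-sided).
t = d̄/(s_d/√n) = -2.921/(5.275/√17) = -2.283
df = n − 1 = 16
Two-sided p-value ≈ 0.0364
Since p ≈ 0.0364 < α = 0.05, reject H0; the data support H1.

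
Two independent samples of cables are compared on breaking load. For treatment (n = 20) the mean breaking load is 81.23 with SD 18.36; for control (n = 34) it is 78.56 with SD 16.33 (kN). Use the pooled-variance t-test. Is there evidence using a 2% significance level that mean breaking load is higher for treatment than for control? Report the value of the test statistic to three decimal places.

0.554

Let group 1 = treatment, group 2 = control. H0: μ_1 = μ_2; H1: μ_1 > μ_2 (two-sample pooled-variance t-test, right-tailed).
s_p² = [(20−1)·18.36² + (34−1)·16.33²]/(20+34−2) = 292.4
t = (81.23 − 78.56)/√[292.4·(1/20 + 1/34)] = 0.554
df = n₁ + n₂ − 2 = 52
p-value = P(T ≥ 0.554) ≈ 0.2909
Since p ≈ 0.2909 > α = 0.02, fail to reject H0; the data do not provide sufficient evidence against H0.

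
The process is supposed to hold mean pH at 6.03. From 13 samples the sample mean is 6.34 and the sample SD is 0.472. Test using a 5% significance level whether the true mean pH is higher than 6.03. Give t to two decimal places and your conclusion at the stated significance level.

H0: μ = 6.03; H1: μ > 6.03 (one-sample t-test, right-tailed).
t = (x̄ − μ₀)/(s/√n) = (6.34 − 6.03)/(0.472/√13) = 2.37
df = n − 1 = 12
p-value = P(T ≥ 2.37) ≈ 0.018
Since p ≈ 0.018 < α = 0.05, reject H0; the evidence is statistically significant.

t = 2.37; reject H0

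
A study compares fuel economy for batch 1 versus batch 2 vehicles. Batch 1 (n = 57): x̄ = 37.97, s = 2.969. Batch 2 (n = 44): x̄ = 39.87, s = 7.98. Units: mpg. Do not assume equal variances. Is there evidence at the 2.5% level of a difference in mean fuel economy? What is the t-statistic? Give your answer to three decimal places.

-1.501

Let group 1 = batch 1, group 2 = batch 2. H0: μ_1 = μ_2; H1: μ_1 ≠ μ_2 (Welch's two-sample t-test, two-sided).
t = (x̄_1 − x̄_2)/√(s_1²/n_1 + s_2²/n_2) = (37.97 − 39.87)/√(2.969²/57 + 7.98²/44) = -1.501
Welch–Satterthwaite df ≈ 52.22
Two-sided p-value ≈ 0.139
Since p ≈ 0.139 > α = 0.025, fail to reject H0; the data do not provide sufficient evidence against H0.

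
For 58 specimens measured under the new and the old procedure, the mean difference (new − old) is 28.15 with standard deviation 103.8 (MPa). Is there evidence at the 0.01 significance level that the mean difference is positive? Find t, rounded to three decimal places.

2.065

H0: μ_d = 0; H1: μ_d > 0 (paired t-test on the differences, right-tailed).
t = d̄/(s_d/√n) = 28.15/(103.8/√58) = 2.065
df = n − 1 = 57
p-value = P(T ≥ 2.065) ≈ 0.022
Since p ≈ 0.022 > α = 0.01, fail to reject H0; the evidence is not statistically significant.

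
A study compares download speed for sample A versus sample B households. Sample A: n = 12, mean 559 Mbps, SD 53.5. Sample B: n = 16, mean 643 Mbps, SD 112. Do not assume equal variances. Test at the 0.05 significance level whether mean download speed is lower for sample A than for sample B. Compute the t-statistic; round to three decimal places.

Let group 1 = sample A, group 2 = sample B. H0: μ_1 = μ_2; H1: μ_1 < μ_2 (Welch's two-sample t-test, left-tailed).
t = (x̄_1 − x̄_2)/√(s_1²/n_1 + s_2²/n_2) = (559 − 643)/√(53.5²/12 + 112²/16) = -2.627
Welch–Satterthwaite df ≈ 22.66
p-value = P(T ≤ -2.627) ≈ 0.0076
Since p ≈ 0.0076 < α = 0.05, reject H0; the data support H1.

-2.627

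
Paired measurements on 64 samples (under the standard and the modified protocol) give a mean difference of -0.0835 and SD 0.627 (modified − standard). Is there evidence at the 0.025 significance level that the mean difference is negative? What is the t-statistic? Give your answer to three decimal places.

-1.065

H0: μ_d = 0; H1: μ_d < 0 (paired t-test on the differences, left-tailed).
t = d̄/(s_d/√n) = -0.0835/(0.627/√64) = -1.065
df = n − 1 = 63
p-value = P(T ≤ -1.065) ≈ 0.145
Since p ≈ 0.145 > α = 0.025, fail to reject H0; the data do not provide sufficient evidence against H0.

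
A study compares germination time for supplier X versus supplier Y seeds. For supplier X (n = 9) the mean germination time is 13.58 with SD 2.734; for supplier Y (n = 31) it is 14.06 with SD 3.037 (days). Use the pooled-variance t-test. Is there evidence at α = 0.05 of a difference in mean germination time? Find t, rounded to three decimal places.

Let group 1 = supplier X, group 2 = supplier Y. H0: μ_1 = μ_2; H1: μ_1 ≠ μ_2 (two-sample pooled-variance t-test, two-sided).
s_p² = [(9−1)·2.734² + (31−1)·3.037²]/(9+31−2) = 8.85524
t = (13.58 − 14.06)/√[8.85524·(1/9 + 1/31)] = -0.426
df = n₁ + n₂ − 2 = 38
Two-sided p-value ≈ 0.673
Since p ≈ 0.673 > α = 0.05, fail to reject H0; the evidence is not statistically significant.

-0.426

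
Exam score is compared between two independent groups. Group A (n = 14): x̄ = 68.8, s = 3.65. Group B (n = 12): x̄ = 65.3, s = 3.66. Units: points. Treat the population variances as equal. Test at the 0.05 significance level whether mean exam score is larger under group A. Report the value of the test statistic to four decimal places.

2.4344

Let group 1 = group A, group 2 = group B. H0: μ_1 = μ_2; H1: μ_1 > μ_2 (two-sample pooled-variance t-test, right-tailed).
s_p² = [(14−1)·3.65² + (12−1)·3.66²]/(14+12−2) = 13.356
t = (68.8 − 65.3)/√[13.356·(1/14 + 1/12)] = 2.4344
df = n₁ + n₂ − 2 = 24
p-value = P(T ≥ 2.4344) ≈ 0.0114
Since p ≈ 0.0114 < α = 0.05, reject H0; the data support H1.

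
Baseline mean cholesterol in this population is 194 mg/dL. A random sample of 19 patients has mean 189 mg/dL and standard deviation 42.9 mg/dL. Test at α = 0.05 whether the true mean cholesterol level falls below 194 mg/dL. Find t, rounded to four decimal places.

-0.5080

H0: μ = 194; H1: μ < 194 (one-sample t-test, left-tailed).
t = (x̄ − μ₀)/(s/√n) = (189 − 194)/(42.9/√19) = -0.5080
df = n − 1 = 18
p-value = P(T ≤ -0.5080) ≈ 0.3088
Since p ≈ 0.3088 > α = 0.05, fail to reject H0; the evidence is not statistically significant.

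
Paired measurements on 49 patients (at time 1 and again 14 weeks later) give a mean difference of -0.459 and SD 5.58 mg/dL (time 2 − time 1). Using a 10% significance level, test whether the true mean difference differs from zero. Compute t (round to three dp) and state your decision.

H0: μ_d = 0; H1: μ_d ≠ 0 (paired t-test on the differences, two-sided).
t = d̄/(s_d/√n) = -0.459/(5.58/√49) = -0.576
df = n − 1 = 48
Two-sided p-value ≈ 0.567
Since p ≈ 0.567 > α = 0.1, fail to reject H0; the evidence is not statistically significant.

t = -0.576; fail to reject H0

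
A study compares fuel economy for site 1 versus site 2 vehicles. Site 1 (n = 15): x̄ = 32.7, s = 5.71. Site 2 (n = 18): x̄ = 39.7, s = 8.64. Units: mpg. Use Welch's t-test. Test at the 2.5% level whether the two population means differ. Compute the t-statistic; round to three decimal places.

-2.784

Let group 1 = site 1, group 2 = site 2. H0: μ_1 = μ_2; H1: μ_1 ≠ μ_2 (Welch's two-sample t-test, two-sided).
t = (x̄_1 − x̄_2)/√(s_1²/n_1 + s_2²/n_2) = (32.7 − 39.7)/√(5.71²/15 + 8.64²/18) = -2.784
Welch–Satterthwaite df ≈ 29.61
Two-sided p-value ≈ 0.009
Since p ≈ 0.009 < α = 0.025, reject H0; the data support H1.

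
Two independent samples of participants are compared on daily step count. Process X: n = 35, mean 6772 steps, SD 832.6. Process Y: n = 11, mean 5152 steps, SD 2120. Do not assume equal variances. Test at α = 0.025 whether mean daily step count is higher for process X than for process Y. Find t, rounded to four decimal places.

2.4751

Let group 1 = process X, group 2 = process Y. H0: μ_1 = μ_2; H1: μ_1 > μ_2 (Welch's two-sample t-test, right-tailed).
t = (x̄_1 − x̄_2)/√(s_1²/n_1 + s_2²/n_2) = (6772 − 5152)/√(832.6²/35 + 2120²/11) = 2.4751
Welch–Satterthwaite df ≈ 10.99
p-value = P(T ≥ 2.4751) ≈ 0.015
Since p ≈ 0.015 < α = 0.025, reject H0; the data support H1.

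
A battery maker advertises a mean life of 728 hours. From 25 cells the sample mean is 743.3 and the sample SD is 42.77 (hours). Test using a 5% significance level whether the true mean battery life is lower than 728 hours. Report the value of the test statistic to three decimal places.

H0: μ = 728; H1: μ < 728 (one-sample t-test, left-tailed).
t = (x̄ − μ₀)/(s/√n) = (743.3 − 728)/(42.77/√25) = 1.789
df = n − 1 = 24
p-value = P(T ≤ 1.789) ≈ 0.957
Since p ≈ 0.957 > α = 0.05, fail to reject H0; the data do not provide sufficient evidence against H0.

1.789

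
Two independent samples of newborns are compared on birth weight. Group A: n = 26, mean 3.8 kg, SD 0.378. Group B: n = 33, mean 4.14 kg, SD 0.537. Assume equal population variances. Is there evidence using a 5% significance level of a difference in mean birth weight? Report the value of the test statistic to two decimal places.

-2.74

Let group 1 = group A, group 2 = group B. H0: μ_1 = μ_2; H1: μ_1 ≠ μ_2 (two-sample pooled-variance t-test, two-sided).
s_p² = [(26−1)·0.378² + (33−1)·0.537²]/(26+33−2) = 0.22456
t = (3.8 − 4.14)/√[0.22456·(1/26 + 1/33)] = -2.74
df = n₁ + n₂ − 2 = 57
Two-sided p-value ≈ 0.008
Since p ≈ 0.008 < α = 0.05, reject H0; the data support H1.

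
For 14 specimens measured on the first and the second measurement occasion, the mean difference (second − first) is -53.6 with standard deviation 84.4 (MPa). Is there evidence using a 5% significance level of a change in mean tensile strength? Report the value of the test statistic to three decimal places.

H0: μ_d = 0; H1: μ_d ≠ 0 (paired t-test on the differences, two-sided).
t = d̄/(s_d/√n) = -53.6/(84.4/√14) = -2.376
df = n − 1 = 13
Two-sided p-value ≈ 0.034
Since p ≈ 0.034 < α = 0.05, reject H0; the data support H1.

-2.376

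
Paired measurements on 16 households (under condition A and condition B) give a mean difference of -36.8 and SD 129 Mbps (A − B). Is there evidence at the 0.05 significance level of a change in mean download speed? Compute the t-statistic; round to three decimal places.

-1.141

H0: μ_d = 0; H1: μ_d ≠ 0 (paired t-test on the differences, two-sided).
t = d̄/(s_d/√n) = -36.8/(129/√16) = -1.141
df = n − 1 = 15
Two-sided p-value ≈ 0.272
Since p ≈ 0.272 > α = 0.05, fail to reject H0; the evidence is not statistically significant.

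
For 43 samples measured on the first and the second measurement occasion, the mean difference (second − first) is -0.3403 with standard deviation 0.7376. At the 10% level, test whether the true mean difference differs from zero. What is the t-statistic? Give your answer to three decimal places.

-3.025

H0: μ_d = 0; H1: μ_d ≠ 0 (paired t-test on the differences, two-sided).
t = d̄/(s_d/√n) = -0.3403/(0.7376/√43) = -3.025
df = n − 1 = 42
Two-sided p-value ≈ 0.0042
Since p ≈ 0.0042 < α = 0.1, reject H0; the data support H1.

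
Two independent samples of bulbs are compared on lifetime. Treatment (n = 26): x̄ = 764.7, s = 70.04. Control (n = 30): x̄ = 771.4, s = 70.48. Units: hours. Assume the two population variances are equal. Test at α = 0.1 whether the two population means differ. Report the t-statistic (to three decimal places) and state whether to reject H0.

Let group 1 = treatment, group 2 = control. H0: μ_1 = μ_2; H1: μ_1 ≠ μ_2 (two-sample pooled-variance t-test, two-sided).
s_p² = [(26−1)·70.04² + (30−1)·70.48²]/(26+30−2) = 4938.81
t = (764.7 − 771.4)/√[4938.81·(1/26 + 1/30)] = -0.356
df = n₁ + n₂ − 2 = 54
Two-sided p-value ≈ 0.723
Since p ≈ 0.723 > α = 0.1, fail to reject H0; the evidence is not statistically significant.

t = -0.356; fail to reject H0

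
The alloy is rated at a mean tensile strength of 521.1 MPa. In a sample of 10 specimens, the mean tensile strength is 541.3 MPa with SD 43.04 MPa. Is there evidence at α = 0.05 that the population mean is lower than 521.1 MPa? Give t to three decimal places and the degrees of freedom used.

H0: μ = 521.1; H1: μ < 521.1 (one-sample t-test, left-tailed).
t = (x̄ − μ₀)/(s/√n) = (541.3 − 521.1)/(43.04/√10) = 1.484
df = n − 1 = 9
p-value = P(T ≤ 1.484) ≈ 0.914
Since p ≈ 0.914 > α = 0.05, fail to reject H0; the data do not provide sufficient evidence against H0.

t = 1.484, df = 9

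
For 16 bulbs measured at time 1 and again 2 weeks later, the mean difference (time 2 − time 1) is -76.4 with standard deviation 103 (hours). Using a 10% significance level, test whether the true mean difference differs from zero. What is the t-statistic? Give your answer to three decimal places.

-2.967

H0: μ_d = 0; H1: μ_d ≠ 0 (paired t-test on the differences, two-sided).
t = d̄/(s_d/√n) = -76.4/(103/√16) = -2.967
df = n − 1 = 15
Two-sided p-value ≈ 0.0096
Since p ≈ 0.0096 < α = 0.1, reject H0; the data support H1.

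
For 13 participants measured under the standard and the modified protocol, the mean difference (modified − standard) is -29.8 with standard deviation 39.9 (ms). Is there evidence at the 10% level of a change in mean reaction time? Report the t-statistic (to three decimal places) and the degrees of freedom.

H0: μ_d = 0; H1: μ_d ≠ 0 (paired t-test on the differences, two-sided).
t = d̄/(s_d/√n) = -29.8/(39.9/√13) = -2.693
df = n − 1 = 12
Two-sided p-value ≈ 0.0196
Since p ≈ 0.0196 < α = 0.1, reject H0; the evidence is statistically significant.

t = -2.693, df = 12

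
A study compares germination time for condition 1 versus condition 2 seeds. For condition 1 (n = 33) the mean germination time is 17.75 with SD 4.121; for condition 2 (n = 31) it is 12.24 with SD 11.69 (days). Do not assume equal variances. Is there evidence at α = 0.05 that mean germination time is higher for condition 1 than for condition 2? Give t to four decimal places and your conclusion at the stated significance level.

Let group 1 = condition 1, group 2 = condition 2. H0: μ_1 = μ_2; H1: μ_1 > μ_2 (Welch's two-sample t-test, right-tailed).
t = (x̄_1 − x̄_2)/√(s_1²/n_1 + s_2²/n_2) = (17.75 − 12.24)/√(4.121²/33 + 11.69²/31) = 2.4834
Welch–Satterthwaite df ≈ 36.94
p-value = P(T ≥ 2.4834) ≈ 0.0088
Since p ≈ 0.0088 < α = 0.05, reject H0; the evidence is statistically significant.

t = 2.4834; reject H0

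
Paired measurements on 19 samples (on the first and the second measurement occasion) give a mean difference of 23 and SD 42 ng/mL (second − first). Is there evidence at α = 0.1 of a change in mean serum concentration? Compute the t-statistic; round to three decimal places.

H0: μ_d = 0; H1: μ_d ≠ 0 (paired t-test on the differences, two-sided).
t = d̄/(s_d/√n) = 23/(42/√19) = 2.387
df = n − 1 = 18
Two-sided p-value ≈ 0.0282
Since p ≈ 0.0282 < α = 0.1, reject H0; the data support H1.

2.387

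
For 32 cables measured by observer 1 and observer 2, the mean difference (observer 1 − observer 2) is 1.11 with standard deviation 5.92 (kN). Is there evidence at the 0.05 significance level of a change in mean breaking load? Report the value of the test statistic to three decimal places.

H0: μ_d = 0; H1: μ_d ≠ 0 (paired t-test on the differences, two-sided).
t = d̄/(s_d/√n) = 1.11/(5.92/√32) = 1.061
df = n − 1 = 31
Two-sided p-value ≈ 0.2970
Since p ≈ 0.2970 > α = 0.05, fail to reject H0; the evidence is not statistically significant.

1.061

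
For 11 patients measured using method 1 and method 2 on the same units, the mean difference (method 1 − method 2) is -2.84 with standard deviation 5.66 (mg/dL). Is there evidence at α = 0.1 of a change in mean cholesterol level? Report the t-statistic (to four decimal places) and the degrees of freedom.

t = -1.6642, df = 10

H0: μ_d = 0; H1: μ_d ≠ 0 (paired t-test on the differences, two-sided).
t = d̄/(s_d/√n) = -2.84/(5.66/√11) = -1.6642
df = n − 1 = 10
Two-sided p-value ≈ 0.1271
Since p ≈ 0.1271 > α = 0.1, fail to reject H0; the evidence is not statistically significant.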